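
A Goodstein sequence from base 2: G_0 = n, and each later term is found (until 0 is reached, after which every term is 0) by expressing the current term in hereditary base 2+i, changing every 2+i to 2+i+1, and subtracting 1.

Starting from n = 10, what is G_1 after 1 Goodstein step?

83

i=0: 10 = 2^(2 + 1) + 2 (b=2); 2→3: 3^(3 + 1) + 3 = 84; 84−1 = 83
i=1: 83 = 3^(3 + 1) + 2 (b=3); 3→4: 4^(4 + 1) + 2 = 1026; 1026−1 = 1025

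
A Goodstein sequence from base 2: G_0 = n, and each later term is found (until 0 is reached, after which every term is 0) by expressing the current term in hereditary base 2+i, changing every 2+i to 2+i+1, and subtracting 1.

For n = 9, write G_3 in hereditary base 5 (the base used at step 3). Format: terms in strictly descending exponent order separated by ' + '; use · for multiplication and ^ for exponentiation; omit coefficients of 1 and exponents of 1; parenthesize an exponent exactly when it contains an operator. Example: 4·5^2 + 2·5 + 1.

G_0=9  [base 2] 2^(2 + 1) + 1  →[2↦3]→  3^(3 + 1) + 1 = 82  −1 ⇒ G_1=81
G_1=81  [base 3] 3^(3 + 1)  →[3↦4]→  4^(4 + 1) = 1024  −1 ⇒ G_2=1023
G_2=1023  [base 4] 3·4^4 + 3·4^3 + 3·4^2 + 3·4 + 3  →[4↦5]→  3·5^5 + 3·5^3 + 3·5^2 + 3·5 + 3 = 9843  −1 ⇒ G_3=9842
G_3=9842  [base 5] 3·5^5 + 3·5^3 + 3·5^2 + 3·5 + 2  →[5↦6]→  3·6^6 + 3·6^3 + 3·6^2 + 3·6 + 2 = 140744  −1 ⇒ G_4=140743

3·5^5 + 3·5^3 + 3·5^2 + 3·5 + 2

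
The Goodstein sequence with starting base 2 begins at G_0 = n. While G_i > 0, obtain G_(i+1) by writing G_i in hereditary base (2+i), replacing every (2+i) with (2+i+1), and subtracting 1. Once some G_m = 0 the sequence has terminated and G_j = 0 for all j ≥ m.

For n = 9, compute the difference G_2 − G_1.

[0] 9 ≡ 2^(2 + 1) + 1 (base 2). Lift 3: 82. −1: 81.
[1] 81 ≡ 3^(3 + 1) (base 3). Lift 4: 1024. −1: 1023.

942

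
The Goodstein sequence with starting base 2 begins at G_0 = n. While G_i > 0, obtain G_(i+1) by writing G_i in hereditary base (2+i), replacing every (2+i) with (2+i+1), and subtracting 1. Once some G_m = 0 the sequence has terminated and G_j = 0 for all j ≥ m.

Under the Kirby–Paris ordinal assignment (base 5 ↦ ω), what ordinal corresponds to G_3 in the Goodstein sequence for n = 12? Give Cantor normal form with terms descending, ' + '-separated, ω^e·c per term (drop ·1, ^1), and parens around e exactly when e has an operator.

ω^(ω + 1) + ω^2·2 + ω·2

G_0=12  [base 2] 2^(2 + 1) + 2^2  →[2↦3]→  3^(3 + 1) + 3^3 = 108  −1 ⇒ G_1=107
G_1=107  [base 3] 3^(3 + 1) + 2·3^2 + 2·3 + 2  →[3↦4]→  4^(4 + 1) + 2·4^2 + 2·4 + 2 = 1066  −1 ⇒ G_2=1065
G_2=1065  [base 4] 4^(4 + 1) + 2·4^2 + 2·4 + 1  →[4↦5]→  5^(5 + 1) + 2·5^2 + 2·5 + 1 = 15686  −1 ⇒ G_3=15685
G_3=15685  [base 5] 5^(5 + 1) + 2·5^2 + 2·5  →[5↦6]→  6^(6 + 1) + 2·6^2 + 2·6 = 280020  −1 ⇒ G_4=280019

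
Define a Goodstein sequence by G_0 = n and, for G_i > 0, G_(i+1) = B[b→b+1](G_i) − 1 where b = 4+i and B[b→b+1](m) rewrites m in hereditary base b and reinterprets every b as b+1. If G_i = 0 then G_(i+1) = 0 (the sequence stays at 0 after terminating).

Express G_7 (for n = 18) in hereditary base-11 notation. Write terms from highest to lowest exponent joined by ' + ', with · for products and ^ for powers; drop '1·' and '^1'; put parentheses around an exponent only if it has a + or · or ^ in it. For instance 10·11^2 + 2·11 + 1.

G_0 = 18. HB_4(18) = 4^2 + 2. Bump = 27. G_1 = 26.
G_1 = 26. HB_5(26) = 5^2 + 1. Bump = 37. G_2 = 36.
G_2 = 36. HB_6(36) = 6^2. Bump = 49. G_3 = 48.
G_3 = 48. HB_7(48) = 6·7 + 6. Bump = 54. G_4 = 53.
G_4 = 53. HB_8(53) = 6·8 + 5. Bump = 59. G_5 = 58.
G_5 = 58. HB_9(58) = 6·9 + 4. Bump = 64. G_6 = 63.
G_6 = 63. HB_10(63) = 6·10 + 3. Bump = 69. G_7 = 68.
G_7 = 68. HB_11(68) = 6·11 + 2. Bump = 74. G_8 = 73.

6·11 + 2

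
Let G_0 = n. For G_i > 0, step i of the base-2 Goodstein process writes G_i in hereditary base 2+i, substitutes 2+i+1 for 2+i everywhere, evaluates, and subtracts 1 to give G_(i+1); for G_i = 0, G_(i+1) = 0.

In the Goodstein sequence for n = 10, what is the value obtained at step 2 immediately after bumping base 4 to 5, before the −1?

i=0: 10 = 2^(2 + 1) + 2 (b=2); 2→3: 3^(3 + 1) + 3 = 84; 84−1 = 83
i=1: 83 = 3^(3 + 1) + 2 (b=3); 3→4: 4^(4 + 1) + 2 = 1026; 1026−1 = 1025
i=2: 1025 = 4^(4 + 1) + 1 (b=4); 4→5: 5^(5 + 1) + 1 = 15626; 15626−1 = 15625

15626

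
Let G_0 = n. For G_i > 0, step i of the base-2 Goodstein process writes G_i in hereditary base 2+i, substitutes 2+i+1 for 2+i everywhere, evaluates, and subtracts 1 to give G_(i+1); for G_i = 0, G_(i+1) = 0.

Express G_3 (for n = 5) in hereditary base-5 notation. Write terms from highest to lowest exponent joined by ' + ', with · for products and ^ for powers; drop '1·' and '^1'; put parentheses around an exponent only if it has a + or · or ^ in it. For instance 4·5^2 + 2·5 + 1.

G_0 = 5. HB_2(5) = 2^2 + 1. Bump = 28. G_1 = 27.
G_1 = 27. HB_3(27) = 3^3. Bump = 256. G_2 = 255.
G_2 = 255. HB_4(255) = 3·4^3 + 3·4^2 + 3·4 + 3. Bump = 468. G_3 = 467.
G_3 = 467. HB_5(467) = 3·5^3 + 3·5^2 + 3·5 + 2. Bump = 776. G_4 = 775.

3·5^3 + 3·5^2 + 3·5 + 2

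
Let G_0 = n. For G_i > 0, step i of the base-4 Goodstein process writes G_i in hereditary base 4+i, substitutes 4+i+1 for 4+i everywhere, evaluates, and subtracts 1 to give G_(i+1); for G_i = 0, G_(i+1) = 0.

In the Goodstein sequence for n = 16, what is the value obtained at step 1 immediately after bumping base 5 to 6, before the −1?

28

16 —HB4→ 4^2 —bump→ 5^2 = 25 —(−1)→ 24
24 —HB5→ 4·5 + 4 —bump→ 4·6 + 4 = 28 —(−1)→ 27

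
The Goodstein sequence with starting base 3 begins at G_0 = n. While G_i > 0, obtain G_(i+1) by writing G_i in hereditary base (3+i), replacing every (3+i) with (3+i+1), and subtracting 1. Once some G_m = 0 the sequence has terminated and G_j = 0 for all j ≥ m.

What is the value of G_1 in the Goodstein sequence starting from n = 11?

i=0: 11 = 3^2 + 2 (b=3); 3→4: 4^2 + 2 = 18; 18−1 = 17
i=1: 17 = 4^2 + 1 (b=4); 4→5: 5^2 + 1 = 26; 26−1 = 25

17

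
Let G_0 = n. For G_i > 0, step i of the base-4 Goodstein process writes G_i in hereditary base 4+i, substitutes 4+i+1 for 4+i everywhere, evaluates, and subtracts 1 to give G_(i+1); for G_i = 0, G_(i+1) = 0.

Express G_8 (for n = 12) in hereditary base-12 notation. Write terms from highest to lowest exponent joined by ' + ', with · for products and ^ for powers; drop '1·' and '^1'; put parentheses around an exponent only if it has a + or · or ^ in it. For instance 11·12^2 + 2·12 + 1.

12 + 7

i=0: 12 = 3·4 (b=4); 4→5: 3·5 = 15; 15−1 = 14
i=1: 14 = 2·5 + 4 (b=5); 5→6: 2·6 + 4 = 16; 16−1 = 15
i=2: 15 = 2·6 + 3 (b=6); 6→7: 2·7 + 3 = 17; 17−1 = 16
i=3: 16 = 2·7 + 2 (b=7); 7→8: 2·8 + 2 = 18; 18−1 = 17
i=4: 17 = 2·8 + 1 (b=8); 8→9: 2·9 + 1 = 19; 19−1 = 18
i=5: 18 = 2·9 (b=9); 9→10: 2·10 = 20; 20−1 = 19
i=6: 19 = 10 + 9 (b=10); 10→11: 11 + 9 = 20; 20−1 = 19
i=7: 19 = 11 + 8 (b=11); 11→12: 12 + 8 = 20; 20−1 = 19
i=8: 19 = 12 + 7 (b=12); 12→13: 13 + 7 = 20; 20−1 = 19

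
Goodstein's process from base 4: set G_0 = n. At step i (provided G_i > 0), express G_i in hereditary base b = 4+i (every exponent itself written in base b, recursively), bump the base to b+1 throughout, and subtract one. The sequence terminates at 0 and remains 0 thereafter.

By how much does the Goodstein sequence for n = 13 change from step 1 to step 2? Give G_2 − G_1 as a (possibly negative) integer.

2

[0] 13 ≡ 3·4 + 1 (base 4). Lift 5: 16. −1: 15.
[1] 15 ≡ 3·5 (base 5). Lift 6: 18. −1: 17.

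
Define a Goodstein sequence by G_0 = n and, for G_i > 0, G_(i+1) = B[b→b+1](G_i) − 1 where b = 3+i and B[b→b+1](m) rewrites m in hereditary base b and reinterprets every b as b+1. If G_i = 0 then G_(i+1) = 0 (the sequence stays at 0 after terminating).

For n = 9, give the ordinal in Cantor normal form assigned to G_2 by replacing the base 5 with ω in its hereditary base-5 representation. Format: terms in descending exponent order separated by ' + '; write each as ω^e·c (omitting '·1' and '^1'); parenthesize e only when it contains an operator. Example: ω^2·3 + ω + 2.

ω·3 + 2

[0] 9 ≡ 3^2 (base 3). Lift 4: 16. −1: 15.
[1] 15 ≡ 3·4 + 3 (base 4). Lift 5: 18. −1: 17.
[2] 17 ≡ 3·5 + 2 (base 5). Lift 6: 20. −1: 19.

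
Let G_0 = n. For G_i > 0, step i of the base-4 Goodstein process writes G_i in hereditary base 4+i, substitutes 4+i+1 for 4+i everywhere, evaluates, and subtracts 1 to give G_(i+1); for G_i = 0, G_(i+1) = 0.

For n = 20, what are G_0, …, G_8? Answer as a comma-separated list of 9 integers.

20, 29, 39, 51, 65, 81, 99, 107, 115

G_0=20  [base 4] 4^2 + 4  →[4↦5]→  5^2 + 5 = 30  −1 ⇒ G_1=29
G_1=29  [base 5] 5^2 + 4  →[5↦6]→  6^2 + 4 = 40  −1 ⇒ G_2=39
G_2=39  [base 6] 6^2 + 3  →[6↦7]→  7^2 + 3 = 52  −1 ⇒ G_3=51
G_3=51  [base 7] 7^2 + 2  →[7↦8]→  8^2 + 2 = 66  −1 ⇒ G_4=65
G_4=65  [base 8] 8^2 + 1  →[8↦9]→  9^2 + 1 = 82  −1 ⇒ G_5=81
G_5=81  [base 9] 9^2  →[9↦10]→  10^2 = 100  −1 ⇒ G_6=99
G_6=99  [base 10] 9·10 + 9  →[10↦11]→  9·11 + 9 = 108  −1 ⇒ G_7=107
G_7=107  [base 11] 9·11 + 8  →[11↦12]→  9·12 + 8 = 116  −1 ⇒ G_8=115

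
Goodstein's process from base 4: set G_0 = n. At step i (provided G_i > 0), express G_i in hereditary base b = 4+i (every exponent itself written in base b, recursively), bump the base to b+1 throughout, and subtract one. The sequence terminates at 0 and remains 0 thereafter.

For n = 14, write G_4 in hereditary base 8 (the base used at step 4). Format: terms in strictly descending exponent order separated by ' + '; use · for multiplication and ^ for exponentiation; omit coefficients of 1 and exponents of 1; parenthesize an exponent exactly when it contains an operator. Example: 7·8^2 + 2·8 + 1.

(0) 14|_4 = 3·4 + 2 ↦ 3·5 + 2|_5 = 17 ⇒ 16
(1) 16|_5 = 3·5 + 1 ↦ 3·6 + 1|_6 = 19 ⇒ 18
(2) 18|_6 = 3·6 ↦ 3·7|_7 = 21 ⇒ 20
(3) 20|_7 = 2·7 + 6 ↦ 2·8 + 6|_8 = 22 ⇒ 21

2·8 + 5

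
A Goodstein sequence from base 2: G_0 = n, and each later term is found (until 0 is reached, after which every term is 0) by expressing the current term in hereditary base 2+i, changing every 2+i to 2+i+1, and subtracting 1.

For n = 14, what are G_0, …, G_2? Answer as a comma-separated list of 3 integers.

14, 110, 1281

(0) 14|_2 = 2^(2 + 1) + 2^2 + 2 ↦ 3^(3 + 1) + 3^3 + 3|_3 = 111 ⇒ 110
(1) 110|_3 = 3^(3 + 1) + 3^3 + 2 ↦ 4^(4 + 1) + 4^4 + 2|_4 = 1282 ⇒ 1281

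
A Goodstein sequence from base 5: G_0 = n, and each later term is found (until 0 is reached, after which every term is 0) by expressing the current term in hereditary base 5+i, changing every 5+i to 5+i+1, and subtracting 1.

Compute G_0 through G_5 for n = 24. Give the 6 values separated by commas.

24, 27, 30, 33, 36, 39

[0] 24 ≡ 4·5 + 4 (base 5). Lift 6: 28. −1: 27.
[1] 27 ≡ 4·6 + 3 (base 6). Lift 7: 31. −1: 30.
[2] 30 ≡ 4·7 + 2 (base 7). Lift 8: 34. −1: 33.
[3] 33 ≡ 4·8 + 1 (base 8). Lift 9: 37. −1: 36.
[4] 36 ≡ 4·9 (base 9). Lift 10: 40. −1: 39.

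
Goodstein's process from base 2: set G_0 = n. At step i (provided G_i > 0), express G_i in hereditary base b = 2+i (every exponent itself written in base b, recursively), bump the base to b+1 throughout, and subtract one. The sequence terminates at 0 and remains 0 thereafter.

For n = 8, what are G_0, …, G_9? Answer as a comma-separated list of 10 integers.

G_0 = 8. HB_2(8) = 2^(2 + 1). Bump = 81. G_1 = 80.
G_1 = 80. HB_3(80) = 2·3^3 + 2·3^2 + 2·3 + 2. Bump = 554. G_2 = 553.
G_2 = 553. HB_4(553) = 2·4^4 + 2·4^2 + 2·4 + 1. Bump = 6311. G_3 = 6310.
G_3 = 6310. HB_5(6310) = 2·5^5 + 2·5^2 + 2·5. Bump = 93396. G_4 = 93395.
G_4 = 93395. HB_6(93395) = 2·6^6 + 2·6^2 + 6 + 5. Bump = 1647196. G_5 = 1647195.
G_5 = 1647195. HB_7(1647195) = 2·7^7 + 2·7^2 + 7 + 4. Bump = 33554572. G_6 = 33554571.
G_6 = 33554571. HB_8(33554571) = 2·8^8 + 2·8^2 + 8 + 3. Bump = 774841152. G_7 = 774841151.
G_7 = 774841151. HB_9(774841151) = 2·9^9 + 2·9^2 + 9 + 2. Bump = 20000000212. G_8 = 20000000211.
G_8 = 20000000211. HB_10(20000000211) = 2·10^10 + 2·10^2 + 10 + 1. Bump = 570623341476. G_9 = 570623341475.

8, 80, 553, 6310, 93395, 1647195, 33554571, 774841151, 20000000211, 570623341475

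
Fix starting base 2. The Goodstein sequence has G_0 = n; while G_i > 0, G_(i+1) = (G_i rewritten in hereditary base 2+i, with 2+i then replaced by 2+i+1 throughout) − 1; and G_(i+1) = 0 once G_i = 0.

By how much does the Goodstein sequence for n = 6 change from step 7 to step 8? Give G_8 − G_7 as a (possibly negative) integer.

223404

step 0: 6 = 2^2 + 2; sub 3 for 2: 3^3 + 3; = 30; G_1 = 30−1 = 29
step 1: 29 = 3^3 + 2; sub 4 for 3: 4^4 + 2; = 258; G_2 = 258−1 = 257
step 2: 257 = 4^4 + 1; sub 5 for 4: 5^5 + 1; = 3126; G_3 = 3126−1 = 3125
step 3: 3125 = 5^5; sub 6 for 5: 6^6; = 46656; G_4 = 46656−1 = 46655
step 4: 46655 = 5·6^5 + 5·6^4 + 5·6^3 + 5·6^2 + 5·6 + 5; sub 7 for 6: 5·7^5 + 5·7^4 + 5·7^3 + 5·7^2 + 5·7 + 5; = 98040; G_5 = 98040−1 = 98039
step 5: 98039 = 5·7^5 + 5·7^4 + 5·7^3 + 5·7^2 + 5·7 + 4; sub 8 for 7: 5·8^5 + 5·8^4 + 5·8^3 + 5·8^2 + 5·8 + 4; = 187244; G_6 = 187244−1 = 187243
step 6: 187243 = 5·8^5 + 5·8^4 + 5·8^3 + 5·8^2 + 5·8 + 3; sub 9 for 8: 5·9^5 + 5·9^4 + 5·9^3 + 5·9^2 + 5·9 + 3; = 332148; G_7 = 332148−1 = 332147
step 7: 332147 = 5·9^5 + 5·9^4 + 5·9^3 + 5·9^2 + 5·9 + 2; sub 10 for 9: 5·10^5 + 5·10^4 + 5·10^3 + 5·10^2 + 5·10 + 2; = 555552; G_8 = 555552−1 = 555551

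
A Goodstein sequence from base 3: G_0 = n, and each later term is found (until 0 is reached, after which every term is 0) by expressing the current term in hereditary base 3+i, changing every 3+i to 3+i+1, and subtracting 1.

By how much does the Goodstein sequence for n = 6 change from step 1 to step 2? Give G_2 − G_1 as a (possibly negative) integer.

6 —HB3→ 2·3 —bump→ 2·4 = 8 —(−1)→ 7
7 —HB4→ 4 + 3 —bump→ 5 + 3 = 8 —(−1)→ 7

0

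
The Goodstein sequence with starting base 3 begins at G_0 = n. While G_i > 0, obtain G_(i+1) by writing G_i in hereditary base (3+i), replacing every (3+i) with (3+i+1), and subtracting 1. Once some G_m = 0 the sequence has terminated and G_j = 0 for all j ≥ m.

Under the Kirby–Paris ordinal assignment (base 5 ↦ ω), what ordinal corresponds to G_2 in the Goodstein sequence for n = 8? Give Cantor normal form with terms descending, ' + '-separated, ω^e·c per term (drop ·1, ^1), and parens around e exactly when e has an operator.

ω·2

step 0: 8 = 2·3 + 2; sub 4 for 3: 2·4 + 2; = 10; G_1 = 10−1 = 9
step 1: 9 = 2·4 + 1; sub 5 for 4: 2·5 + 1; = 11; G_2 = 11−1 = 10
step 2: 10 = 2·5; sub 6 for 5: 2·6; = 12; G_3 = 12−1 = 11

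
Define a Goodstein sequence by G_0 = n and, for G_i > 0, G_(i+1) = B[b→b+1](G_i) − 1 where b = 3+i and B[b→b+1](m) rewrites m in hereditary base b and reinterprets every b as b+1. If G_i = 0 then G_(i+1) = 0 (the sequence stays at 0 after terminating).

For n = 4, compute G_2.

4

step 0: 4 = 3 + 1; sub 4 for 3: 4 + 1; = 5; G_1 = 5−1 = 4
step 1: 4 = 4; sub 5 for 4: 5; = 5; G_2 = 5−1 = 4
step 2: 4 = 4; sub 6 for 5: 4; = 4; G_3 = 4−1 = 3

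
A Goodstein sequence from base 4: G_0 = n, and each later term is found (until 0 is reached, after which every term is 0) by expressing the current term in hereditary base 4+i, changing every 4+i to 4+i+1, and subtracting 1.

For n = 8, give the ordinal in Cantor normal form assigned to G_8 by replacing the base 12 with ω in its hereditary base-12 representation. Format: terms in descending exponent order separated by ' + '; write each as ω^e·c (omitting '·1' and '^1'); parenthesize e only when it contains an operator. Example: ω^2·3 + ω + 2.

7

base 4: 8 = 2·4; at 5: 2·5 = 10; next = 9
base 5: 9 = 5 + 4; at 6: 6 + 4 = 10; next = 9
base 6: 9 = 6 + 3; at 7: 7 + 3 = 10; next = 9
base 7: 9 = 7 + 2; at 8: 8 + 2 = 10; next = 9
base 8: 9 = 8 + 1; at 9: 9 + 1 = 10; next = 9
base 9: 9 = 9; at 10: 10 = 10; next = 9
base 10: 9 = 9; at 11: 9 = 9; next = 8
base 11: 8 = 8; at 12: 8 = 8; next = 7
base 12: 7 = 7; at 13: 7 = 7; next = 6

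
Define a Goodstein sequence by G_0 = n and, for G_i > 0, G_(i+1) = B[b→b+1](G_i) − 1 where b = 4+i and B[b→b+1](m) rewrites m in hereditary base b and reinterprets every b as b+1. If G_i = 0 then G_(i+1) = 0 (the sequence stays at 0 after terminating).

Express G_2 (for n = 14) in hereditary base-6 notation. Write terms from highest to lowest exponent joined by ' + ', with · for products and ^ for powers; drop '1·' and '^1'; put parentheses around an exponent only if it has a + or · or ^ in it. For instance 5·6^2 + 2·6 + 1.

base 4: 14 = 3·4 + 2; at 5: 3·5 + 2 = 17; next = 16
base 5: 16 = 3·5 + 1; at 6: 3·6 + 1 = 19; next = 18
base 6: 18 = 3·6; at 7: 3·7 = 21; next = 20

3·6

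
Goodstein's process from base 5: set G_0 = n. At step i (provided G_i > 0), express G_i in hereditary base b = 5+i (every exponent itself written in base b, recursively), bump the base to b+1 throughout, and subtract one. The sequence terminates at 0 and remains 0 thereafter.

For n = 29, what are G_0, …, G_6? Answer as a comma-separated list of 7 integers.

29, 39, 51, 65, 81, 99, 107

G_0=29  [base 5] 5^2 + 4  →[5↦6]→  6^2 + 4 = 40  −1 ⇒ G_1=39
G_1=39  [base 6] 6^2 + 3  →[6↦7]→  7^2 + 3 = 52  −1 ⇒ G_2=51
G_2=51  [base 7] 7^2 + 2  →[7↦8]→  8^2 + 2 = 66  −1 ⇒ G_3=65
G_3=65  [base 8] 8^2 + 1  →[8↦9]→  9^2 + 1 = 82  −1 ⇒ G_4=81
G_4=81  [base 9] 9^2  →[9↦10]→  10^2 = 100  −1 ⇒ G_5=99
G_5=99  [base 10] 9·10 + 9  →[10↦11]→  9·11 + 9 = 108  −1 ⇒ G_6=107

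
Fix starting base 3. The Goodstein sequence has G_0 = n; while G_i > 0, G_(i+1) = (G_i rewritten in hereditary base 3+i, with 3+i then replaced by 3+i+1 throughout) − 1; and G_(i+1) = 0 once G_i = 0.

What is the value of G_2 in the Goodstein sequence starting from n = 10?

24

step 0: 10 = 3^2 + 1; sub 4 for 3: 4^2 + 1; = 17; G_1 = 17−1 = 16
step 1: 16 = 4^2; sub 5 for 4: 5^2; = 25; G_2 = 25−1 = 24
step 2: 24 = 4·5 + 4; sub 6 for 5: 4·6 + 4; = 28; G_3 = 28−1 = 27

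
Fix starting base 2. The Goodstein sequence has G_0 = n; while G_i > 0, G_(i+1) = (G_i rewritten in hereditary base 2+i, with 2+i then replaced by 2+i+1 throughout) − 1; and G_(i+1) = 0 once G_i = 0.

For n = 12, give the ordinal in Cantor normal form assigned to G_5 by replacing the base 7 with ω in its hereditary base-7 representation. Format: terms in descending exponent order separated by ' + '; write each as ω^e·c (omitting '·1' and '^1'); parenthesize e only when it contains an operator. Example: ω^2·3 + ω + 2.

i=0: 12 = 2^(2 + 1) + 2^2 (b=2); 2→3: 3^(3 + 1) + 3^3 = 108; 108−1 = 107
i=1: 107 = 3^(3 + 1) + 2·3^2 + 2·3 + 2 (b=3); 3→4: 4^(4 + 1) + 2·4^2 + 2·4 + 2 = 1066; 1066−1 = 1065
i=2: 1065 = 4^(4 + 1) + 2·4^2 + 2·4 + 1 (b=4); 4→5: 5^(5 + 1) + 2·5^2 + 2·5 + 1 = 15686; 15686−1 = 15685
i=3: 15685 = 5^(5 + 1) + 2·5^2 + 2·5 (b=5); 5→6: 6^(6 + 1) + 2·6^2 + 2·6 = 280020; 280020−1 = 280019
i=4: 280019 = 6^(6 + 1) + 2·6^2 + 6 + 5 (b=6); 6→7: 7^(7 + 1) + 2·7^2 + 7 + 5 = 5764911; 5764911−1 = 5764910
i=5: 5764910 = 7^(7 + 1) + 2·7^2 + 7 + 4 (b=7); 7→8: 8^(8 + 1) + 2·8^2 + 8 + 4 = 134217868; 134217868−1 = 134217867

ω^(ω + 1) + ω^2·2 + ω + 4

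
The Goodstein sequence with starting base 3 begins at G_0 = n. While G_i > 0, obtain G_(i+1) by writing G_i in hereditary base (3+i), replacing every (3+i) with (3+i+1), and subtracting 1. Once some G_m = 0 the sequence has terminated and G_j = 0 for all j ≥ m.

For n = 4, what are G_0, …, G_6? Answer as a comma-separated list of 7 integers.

4, 4, 4, 3, 2, 1, 0

G_0=4  [base 3] 3 + 1  →[3↦4]→  4 + 1 = 5  −1 ⇒ G_1=4
G_1=4  [base 4] 4  →[4↦5]→  5 = 5  −1 ⇒ G_2=4
G_2=4  [base 5] 4  →[5↦6]→  4 = 4  −1 ⇒ G_3=3
G_3=3  [base 6] 3  →[6↦7]→  3 = 3  −1 ⇒ G_4=2
G_4=2  [base 7] 2  →[7↦8]→  2 = 2  −1 ⇒ G_5=1
G_5=1  [base 8] 1  →[8↦9]→  1 = 1  −1 ⇒ G_6=0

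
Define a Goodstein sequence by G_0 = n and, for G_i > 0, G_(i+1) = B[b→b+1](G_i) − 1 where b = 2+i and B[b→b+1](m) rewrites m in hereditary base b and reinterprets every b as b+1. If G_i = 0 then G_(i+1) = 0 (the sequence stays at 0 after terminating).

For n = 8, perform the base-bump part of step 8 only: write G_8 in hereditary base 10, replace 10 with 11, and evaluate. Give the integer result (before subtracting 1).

step 0: 8 = 2^(2 + 1); sub 3 for 2: 3^(3 + 1); = 81; G_1 = 81−1 = 80
step 1: 80 = 2·3^3 + 2·3^2 + 2·3 + 2; sub 4 for 3: 2·4^4 + 2·4^2 + 2·4 + 2; = 554; G_2 = 554−1 = 553
step 2: 553 = 2·4^4 + 2·4^2 + 2·4 + 1; sub 5 for 4: 2·5^5 + 2·5^2 + 2·5 + 1; = 6311; G_3 = 6311−1 = 6310
step 3: 6310 = 2·5^5 + 2·5^2 + 2·5; sub 6 for 5: 2·6^6 + 2·6^2 + 2·6; = 93396; G_4 = 93396−1 = 93395
step 4: 93395 = 2·6^6 + 2·6^2 + 6 + 5; sub 7 for 6: 2·7^7 + 2·7^2 + 7 + 5; = 1647196; G_5 = 1647196−1 = 1647195
step 5: 1647195 = 2·7^7 + 2·7^2 + 7 + 4; sub 8 for 7: 2·8^8 + 2·8^2 + 8 + 4; = 33554572; G_6 = 33554572−1 = 33554571
step 6: 33554571 = 2·8^8 + 2·8^2 + 8 + 3; sub 9 for 8: 2·9^9 + 2·9^2 + 9 + 3; = 774841152; G_7 = 774841152−1 = 774841151
step 7: 774841151 = 2·9^9 + 2·9^2 + 9 + 2; sub 10 for 9: 2·10^10 + 2·10^2 + 10 + 2; = 20000000212; G_8 = 20000000212−1 = 20000000211
step 8: 20000000211 = 2·10^10 + 2·10^2 + 10 + 1; sub 11 for 10: 2·11^11 + 2·11^2 + 11 + 1; = 570623341476; G_9 = 570623341476−1 = 570623341475

570623341476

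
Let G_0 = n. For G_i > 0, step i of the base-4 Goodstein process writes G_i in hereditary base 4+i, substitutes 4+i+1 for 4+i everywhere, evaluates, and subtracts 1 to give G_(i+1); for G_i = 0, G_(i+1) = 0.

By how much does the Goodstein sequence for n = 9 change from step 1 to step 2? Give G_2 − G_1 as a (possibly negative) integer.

G_0 = 9. HB_4(9) = 2·4 + 1. Bump = 11. G_1 = 10.
G_1 = 10. HB_5(10) = 2·5. Bump = 12. G_2 = 11.

1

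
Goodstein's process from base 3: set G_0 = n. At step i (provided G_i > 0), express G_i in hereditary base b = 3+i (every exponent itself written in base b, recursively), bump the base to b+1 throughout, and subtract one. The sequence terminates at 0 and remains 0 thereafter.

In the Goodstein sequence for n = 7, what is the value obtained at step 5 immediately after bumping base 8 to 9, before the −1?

7 —HB3→ 2·3 + 1 —bump→ 2·4 + 1 = 9 —(−1)→ 8
8 —HB4→ 2·4 —bump→ 2·5 = 10 —(−1)→ 9
9 —HB5→ 5 + 4 —bump→ 6 + 4 = 10 —(−1)→ 9
9 —HB6→ 6 + 3 —bump→ 7 + 3 = 10 —(−1)→ 9
9 —HB7→ 7 + 2 —bump→ 8 + 2 = 10 —(−1)→ 9
9 —HB8→ 8 + 1 —bump→ 9 + 1 = 10 —(−1)→ 9

10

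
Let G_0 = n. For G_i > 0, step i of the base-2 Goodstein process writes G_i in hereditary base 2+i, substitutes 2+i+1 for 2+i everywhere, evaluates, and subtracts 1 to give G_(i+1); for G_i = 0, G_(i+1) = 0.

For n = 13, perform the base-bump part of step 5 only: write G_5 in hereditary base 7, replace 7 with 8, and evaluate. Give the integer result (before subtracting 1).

134219480

(0) 13|_2 = 2^(2 + 1) + 2^2 + 1 ↦ 3^(3 + 1) + 3^3 + 1|_3 = 109 ⇒ 108
(1) 108|_3 = 3^(3 + 1) + 3^3 ↦ 4^(4 + 1) + 4^4|_4 = 1280 ⇒ 1279
(2) 1279|_4 = 4^(4 + 1) + 3·4^3 + 3·4^2 + 3·4 + 3 ↦ 5^(5 + 1) + 3·5^3 + 3·5^2 + 3·5 + 3|_5 = 16093 ⇒ 16092
(3) 16092|_5 = 5^(5 + 1) + 3·5^3 + 3·5^2 + 3·5 + 2 ↦ 6^(6 + 1) + 3·6^3 + 3·6^2 + 3·6 + 2|_6 = 280712 ⇒ 280711
(4) 280711|_6 = 6^(6 + 1) + 3·6^3 + 3·6^2 + 3·6 + 1 ↦ 7^(7 + 1) + 3·7^3 + 3·7^2 + 3·7 + 1|_7 = 5765999 ⇒ 5765998
(5) 5765998|_7 = 7^(7 + 1) + 3·7^3 + 3·7^2 + 3·7 ↦ 8^(8 + 1) + 3·8^3 + 3·8^2 + 3·8|_8 = 134219480 ⇒ 134219479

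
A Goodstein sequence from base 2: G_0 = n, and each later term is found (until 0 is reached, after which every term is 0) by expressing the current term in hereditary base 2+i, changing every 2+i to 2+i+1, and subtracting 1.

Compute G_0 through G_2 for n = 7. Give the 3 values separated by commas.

G_0 = 7. HB_2(7) = 2^2 + 2 + 1. Bump = 31. G_1 = 30.
G_1 = 30. HB_3(30) = 3^3 + 3. Bump = 260. G_2 = 259.

7, 30, 259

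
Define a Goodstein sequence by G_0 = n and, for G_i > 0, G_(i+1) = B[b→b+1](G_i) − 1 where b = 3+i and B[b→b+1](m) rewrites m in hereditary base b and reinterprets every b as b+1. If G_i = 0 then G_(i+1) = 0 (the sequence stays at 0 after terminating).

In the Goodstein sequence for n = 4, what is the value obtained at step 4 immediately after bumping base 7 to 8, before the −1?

2

[0] 4 ≡ 3 + 1 (base 3). Lift 4: 5. −1: 4.
[1] 4 ≡ 4 (base 4). Lift 5: 5. −1: 4.
[2] 4 ≡ 4 (base 5). Lift 6: 4. −1: 3.
[3] 3 ≡ 3 (base 6). Lift 7: 3. −1: 2.
[4] 2 ≡ 2 (base 7). Lift 8: 2. −1: 1.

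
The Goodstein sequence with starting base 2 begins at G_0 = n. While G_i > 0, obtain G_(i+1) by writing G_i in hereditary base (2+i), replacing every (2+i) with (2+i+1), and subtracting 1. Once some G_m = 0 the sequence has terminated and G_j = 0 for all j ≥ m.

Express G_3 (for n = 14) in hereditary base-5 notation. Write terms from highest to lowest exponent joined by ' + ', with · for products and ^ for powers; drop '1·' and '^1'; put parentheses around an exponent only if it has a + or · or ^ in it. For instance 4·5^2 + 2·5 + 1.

5^(5 + 1) + 5^5

G_0=14  [base 2] 2^(2 + 1) + 2^2 + 2  →[2↦3]→  3^(3 + 1) + 3^3 + 3 = 111  −1 ⇒ G_1=110
G_1=110  [base 3] 3^(3 + 1) + 3^3 + 2  →[3↦4]→  4^(4 + 1) + 4^4 + 2 = 1282  −1 ⇒ G_2=1281
G_2=1281  [base 4] 4^(4 + 1) + 4^4 + 1  →[4↦5]→  5^(5 + 1) + 5^5 + 1 = 18751  −1 ⇒ G_3=18750
G_3=18750  [base 5] 5^(5 + 1) + 5^5  →[5↦6]→  6^(6 + 1) + 6^6 = 326592  −1 ⇒ G_4=326591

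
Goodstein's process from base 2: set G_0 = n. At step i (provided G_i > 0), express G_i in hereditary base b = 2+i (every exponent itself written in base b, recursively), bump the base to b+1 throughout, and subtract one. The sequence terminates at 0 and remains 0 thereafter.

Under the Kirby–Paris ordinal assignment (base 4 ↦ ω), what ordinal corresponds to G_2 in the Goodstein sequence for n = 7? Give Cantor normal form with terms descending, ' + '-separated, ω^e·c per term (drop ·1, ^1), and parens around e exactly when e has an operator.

ω^ω + 3

(0) 7|_2 = 2^2 + 2 + 1 ↦ 3^3 + 3 + 1|_3 = 31 ⇒ 30
(1) 30|_3 = 3^3 + 3 ↦ 4^4 + 4|_4 = 260 ⇒ 259
(2) 259|_4 = 4^4 + 3 ↦ 5^5 + 3|_5 = 3128 ⇒ 3127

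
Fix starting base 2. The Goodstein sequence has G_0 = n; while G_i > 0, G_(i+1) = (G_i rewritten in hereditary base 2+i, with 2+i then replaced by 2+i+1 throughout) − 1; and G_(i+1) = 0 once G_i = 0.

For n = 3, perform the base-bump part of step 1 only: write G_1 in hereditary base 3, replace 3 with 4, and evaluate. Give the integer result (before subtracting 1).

3 —HB2→ 2 + 1 —bump→ 3 + 1 = 4 —(−1)→ 3
3 —HB3→ 3 —bump→ 4 = 4 —(−1)→ 3

4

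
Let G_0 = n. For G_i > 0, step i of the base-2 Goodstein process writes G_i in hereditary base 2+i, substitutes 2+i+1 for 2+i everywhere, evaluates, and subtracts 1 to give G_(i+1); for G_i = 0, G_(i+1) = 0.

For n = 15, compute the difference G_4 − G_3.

G_0=15  [base 2] 2^(2 + 1) + 2^2 + 2 + 1  →[2↦3]→  3^(3 + 1) + 3^3 + 3 + 1 = 112  −1 ⇒ G_1=111
G_1=111  [base 3] 3^(3 + 1) + 3^3 + 3  →[3↦4]→  4^(4 + 1) + 4^4 + 4 = 1284  −1 ⇒ G_2=1283
G_2=1283  [base 4] 4^(4 + 1) + 4^4 + 3  →[4↦5]→  5^(5 + 1) + 5^5 + 3 = 18753  −1 ⇒ G_3=18752
G_3=18752  [base 5] 5^(5 + 1) + 5^5 + 2  →[5↦6]→  6^(6 + 1) + 6^6 + 2 = 326594  −1 ⇒ G_4=326593

307841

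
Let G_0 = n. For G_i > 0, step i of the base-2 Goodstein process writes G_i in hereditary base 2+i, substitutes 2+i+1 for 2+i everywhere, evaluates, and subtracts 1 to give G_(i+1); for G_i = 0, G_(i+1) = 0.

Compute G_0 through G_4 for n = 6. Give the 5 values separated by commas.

(0) 6|_2 = 2^2 + 2 ↦ 3^3 + 3|_3 = 30 ⇒ 29
(1) 29|_3 = 3^3 + 2 ↦ 4^4 + 2|_4 = 258 ⇒ 257
(2) 257|_4 = 4^4 + 1 ↦ 5^5 + 1|_5 = 3126 ⇒ 3125
(3) 3125|_5 = 5^5 ↦ 6^6|_6 = 46656 ⇒ 46655

6, 29, 257, 3125, 46655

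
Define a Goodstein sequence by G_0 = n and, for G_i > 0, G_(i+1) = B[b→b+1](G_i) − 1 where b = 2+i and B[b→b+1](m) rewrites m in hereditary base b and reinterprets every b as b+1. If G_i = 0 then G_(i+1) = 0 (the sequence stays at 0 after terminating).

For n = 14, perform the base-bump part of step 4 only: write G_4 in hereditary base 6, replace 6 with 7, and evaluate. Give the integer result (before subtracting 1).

5862841

G_0 = 14. HB_2(14) = 2^(2 + 1) + 2^2 + 2. Bump = 111. G_1 = 110.
G_1 = 110. HB_3(110) = 3^(3 + 1) + 3^3 + 2. Bump = 1282. G_2 = 1281.
G_2 = 1281. HB_4(1281) = 4^(4 + 1) + 4^4 + 1. Bump = 18751. G_3 = 18750.
G_3 = 18750. HB_5(18750) = 5^(5 + 1) + 5^5. Bump = 326592. G_4 = 326591.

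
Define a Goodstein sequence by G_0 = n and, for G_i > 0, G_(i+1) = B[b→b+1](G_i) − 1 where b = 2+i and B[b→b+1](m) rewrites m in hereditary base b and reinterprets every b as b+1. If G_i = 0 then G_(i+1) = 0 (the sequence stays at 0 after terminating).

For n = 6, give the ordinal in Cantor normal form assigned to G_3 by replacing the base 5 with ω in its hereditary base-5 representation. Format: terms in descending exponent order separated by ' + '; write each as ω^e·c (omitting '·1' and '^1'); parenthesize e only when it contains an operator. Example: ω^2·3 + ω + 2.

ω^ω

(0) 6|_2 = 2^2 + 2 ↦ 3^3 + 3|_3 = 30 ⇒ 29
(1) 29|_3 = 3^3 + 2 ↦ 4^4 + 2|_4 = 258 ⇒ 257
(2) 257|_4 = 4^4 + 1 ↦ 5^5 + 1|_5 = 3126 ⇒ 3125
(3) 3125|_5 = 5^5 ↦ 6^6|_6 = 46656 ⇒ 46655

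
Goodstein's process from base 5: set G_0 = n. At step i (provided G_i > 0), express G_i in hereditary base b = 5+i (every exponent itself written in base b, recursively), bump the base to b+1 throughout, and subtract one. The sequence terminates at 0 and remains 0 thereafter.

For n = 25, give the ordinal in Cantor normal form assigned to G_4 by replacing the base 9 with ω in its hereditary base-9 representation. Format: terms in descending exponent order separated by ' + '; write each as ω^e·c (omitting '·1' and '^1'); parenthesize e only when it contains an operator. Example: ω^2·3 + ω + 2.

25 —HB5→ 5^2 —bump→ 6^2 = 36 —(−1)→ 35
35 —HB6→ 5·6 + 5 —bump→ 5·7 + 5 = 40 —(−1)→ 39
39 —HB7→ 5·7 + 4 —bump→ 5·8 + 4 = 44 —(−1)→ 43
43 —HB8→ 5·8 + 3 —bump→ 5·9 + 3 = 48 —(−1)→ 47
47 —HB9→ 5·9 + 2 —bump→ 5·10 + 2 = 52 —(−1)→ 51

ω·5 + 2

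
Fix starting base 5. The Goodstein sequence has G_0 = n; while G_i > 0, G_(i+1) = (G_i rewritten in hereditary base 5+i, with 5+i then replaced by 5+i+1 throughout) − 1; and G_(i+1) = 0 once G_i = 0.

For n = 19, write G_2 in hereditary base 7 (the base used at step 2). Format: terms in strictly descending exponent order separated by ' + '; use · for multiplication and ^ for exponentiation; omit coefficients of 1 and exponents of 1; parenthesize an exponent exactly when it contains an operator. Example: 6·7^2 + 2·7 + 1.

3·7 + 2

19 —HB5→ 3·5 + 4 —bump→ 3·6 + 4 = 22 —(−1)→ 21
21 —HB6→ 3·6 + 3 —bump→ 3·7 + 3 = 24 —(−1)→ 23
23 —HB7→ 3·7 + 2 —bump→ 3·8 + 2 = 26 —(−1)→ 25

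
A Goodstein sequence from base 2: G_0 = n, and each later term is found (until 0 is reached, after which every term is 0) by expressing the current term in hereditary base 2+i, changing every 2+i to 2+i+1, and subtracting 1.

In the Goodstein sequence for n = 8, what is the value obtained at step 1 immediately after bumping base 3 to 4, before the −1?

554

i=0: 8 = 2^(2 + 1) (b=2); 2→3: 3^(3 + 1) = 81; 81−1 = 80
i=1: 80 = 2·3^3 + 2·3^2 + 2·3 + 2 (b=3); 3→4: 2·4^4 + 2·4^2 + 2·4 + 2 = 554; 554−1 = 553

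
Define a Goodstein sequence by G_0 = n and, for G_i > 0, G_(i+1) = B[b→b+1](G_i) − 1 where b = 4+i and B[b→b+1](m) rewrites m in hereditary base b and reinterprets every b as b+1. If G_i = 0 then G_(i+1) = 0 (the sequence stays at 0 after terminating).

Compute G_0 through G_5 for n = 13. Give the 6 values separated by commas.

13, 15, 17, 18, 19, 20

G_0 = 13. HB_4(13) = 3·4 + 1. Bump = 16. G_1 = 15.
G_1 = 15. HB_5(15) = 3·5. Bump = 18. G_2 = 17.
G_2 = 17. HB_6(17) = 2·6 + 5. Bump = 19. G_3 = 18.
G_3 = 18. HB_7(18) = 2·7 + 4. Bump = 20. G_4 = 19.
G_4 = 19. HB_8(19) = 2·8 + 3. Bump = 21. G_5 = 20.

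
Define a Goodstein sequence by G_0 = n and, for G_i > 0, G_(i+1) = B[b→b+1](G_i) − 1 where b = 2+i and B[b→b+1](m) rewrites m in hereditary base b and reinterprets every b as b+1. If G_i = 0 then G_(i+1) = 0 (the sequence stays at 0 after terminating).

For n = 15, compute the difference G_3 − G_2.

17469

(0) 15|_2 = 2^(2 + 1) + 2^2 + 2 + 1 ↦ 3^(3 + 1) + 3^3 + 3 + 1|_3 = 112 ⇒ 111
(1) 111|_3 = 3^(3 + 1) + 3^3 + 3 ↦ 4^(4 + 1) + 4^4 + 4|_4 = 1284 ⇒ 1283
(2) 1283|_4 = 4^(4 + 1) + 4^4 + 3 ↦ 5^(5 + 1) + 5^5 + 3|_5 = 18753 ⇒ 18752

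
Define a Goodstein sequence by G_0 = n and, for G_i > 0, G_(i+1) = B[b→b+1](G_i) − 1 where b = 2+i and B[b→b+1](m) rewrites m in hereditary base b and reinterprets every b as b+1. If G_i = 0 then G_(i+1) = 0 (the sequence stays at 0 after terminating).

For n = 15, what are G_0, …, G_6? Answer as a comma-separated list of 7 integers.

15, 111, 1283, 18752, 326593, 6588344, 150994943

(0) 15|_2 = 2^(2 + 1) + 2^2 + 2 + 1 ↦ 3^(3 + 1) + 3^3 + 3 + 1|_3 = 112 ⇒ 111
(1) 111|_3 = 3^(3 + 1) + 3^3 + 3 ↦ 4^(4 + 1) + 4^4 + 4|_4 = 1284 ⇒ 1283
(2) 1283|_4 = 4^(4 + 1) + 4^4 + 3 ↦ 5^(5 + 1) + 5^5 + 3|_5 = 18753 ⇒ 18752
(3) 18752|_5 = 5^(5 + 1) + 5^5 + 2 ↦ 6^(6 + 1) + 6^6 + 2|_6 = 326594 ⇒ 326593
(4) 326593|_6 = 6^(6 + 1) + 6^6 + 1 ↦ 7^(7 + 1) + 7^7 + 1|_7 = 6588345 ⇒ 6588344
(5) 6588344|_7 = 7^(7 + 1) + 7^7 ↦ 8^(8 + 1) + 8^8|_8 = 150994944 ⇒ 150994943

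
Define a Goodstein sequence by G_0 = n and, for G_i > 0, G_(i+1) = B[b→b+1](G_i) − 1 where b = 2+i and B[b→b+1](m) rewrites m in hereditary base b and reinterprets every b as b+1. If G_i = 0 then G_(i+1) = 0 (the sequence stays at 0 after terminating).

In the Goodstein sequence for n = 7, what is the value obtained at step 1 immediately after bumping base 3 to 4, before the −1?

G_0=7  [base 2] 2^2 + 2 + 1  →[2↦3]→  3^3 + 3 + 1 = 31  −1 ⇒ G_1=30
G_1=30  [base 3] 3^3 + 3  →[3↦4]→  4^4 + 4 = 260  −1 ⇒ G_2=259

260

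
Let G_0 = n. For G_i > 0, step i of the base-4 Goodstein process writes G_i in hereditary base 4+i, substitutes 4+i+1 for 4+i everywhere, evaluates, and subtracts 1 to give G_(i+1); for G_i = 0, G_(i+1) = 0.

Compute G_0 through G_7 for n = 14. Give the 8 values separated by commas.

14, 16, 18, 20, 21, 22, 23, 24

i=0: 14 = 3·4 + 2 (b=4); 4→5: 3·5 + 2 = 17; 17−1 = 16
i=1: 16 = 3·5 + 1 (b=5); 5→6: 3·6 + 1 = 19; 19−1 = 18
i=2: 18 = 3·6 (b=6); 6→7: 3·7 = 21; 21−1 = 20
i=3: 20 = 2·7 + 6 (b=7); 7→8: 2·8 + 6 = 22; 22−1 = 21
i=4: 21 = 2·8 + 5 (b=8); 8→9: 2·9 + 5 = 23; 23−1 = 22
i=5: 22 = 2·9 + 4 (b=9); 9→10: 2·10 + 4 = 24; 24−1 = 23
i=6: 23 = 2·10 + 3 (b=10); 10→11: 2·11 + 3 = 25; 25−1 = 24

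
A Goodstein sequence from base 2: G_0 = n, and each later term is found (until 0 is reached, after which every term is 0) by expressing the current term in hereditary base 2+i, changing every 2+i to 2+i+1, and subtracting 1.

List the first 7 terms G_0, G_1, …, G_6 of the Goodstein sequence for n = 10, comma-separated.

10, 83, 1025, 15625, 279935, 4215754, 84073323

[0] 10 ≡ 2^(2 + 1) + 2 (base 2). Lift 3: 84. −1: 83.
[1] 83 ≡ 3^(3 + 1) + 2 (base 3). Lift 4: 1026. −1: 1025.
[2] 1025 ≡ 4^(4 + 1) + 1 (base 4). Lift 5: 15626. −1: 15625.
[3] 15625 ≡ 5^(5 + 1) (base 5). Lift 6: 279936. −1: 279935.
[4] 279935 ≡ 5·6^6 + 5·6^5 + 5·6^4 + 5·6^3 + 5·6^2 + 5·6 + 5 (base 6). Lift 7: 4215755. −1: 4215754.
[5] 4215754 ≡ 5·7^7 + 5·7^5 + 5·7^4 + 5·7^3 + 5·7^2 + 5·7 + 4 (base 7). Lift 8: 84073324. −1: 84073323.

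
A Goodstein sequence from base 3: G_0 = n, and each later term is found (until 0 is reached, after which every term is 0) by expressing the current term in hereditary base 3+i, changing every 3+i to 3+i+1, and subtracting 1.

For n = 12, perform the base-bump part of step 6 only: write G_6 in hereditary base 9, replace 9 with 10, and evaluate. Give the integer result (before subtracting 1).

76

base 3: 12 = 3^2 + 3; at 4: 4^2 + 4 = 20; next = 19
base 4: 19 = 4^2 + 3; at 5: 5^2 + 3 = 28; next = 27
base 5: 27 = 5^2 + 2; at 6: 6^2 + 2 = 38; next = 37
base 6: 37 = 6^2 + 1; at 7: 7^2 + 1 = 50; next = 49
base 7: 49 = 7^2; at 8: 8^2 = 64; next = 63
base 8: 63 = 7·8 + 7; at 9: 7·9 + 7 = 70; next = 69
base 9: 69 = 7·9 + 6; at 10: 7·10 + 6 = 76; next = 75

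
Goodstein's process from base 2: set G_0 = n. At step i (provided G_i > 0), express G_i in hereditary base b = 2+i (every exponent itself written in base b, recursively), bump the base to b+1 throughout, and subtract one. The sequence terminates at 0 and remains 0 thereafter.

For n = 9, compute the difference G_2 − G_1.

942

i=0: 9 = 2^(2 + 1) + 1 (b=2); 2→3: 3^(3 + 1) + 1 = 82; 82−1 = 81
i=1: 81 = 3^(3 + 1) (b=3); 3→4: 4^(4 + 1) = 1024; 1024−1 = 1023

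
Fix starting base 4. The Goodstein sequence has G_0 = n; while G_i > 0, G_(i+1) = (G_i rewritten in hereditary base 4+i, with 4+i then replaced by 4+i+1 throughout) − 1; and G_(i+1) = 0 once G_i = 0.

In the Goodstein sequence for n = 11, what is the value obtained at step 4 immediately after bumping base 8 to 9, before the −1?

16

[0] 11 ≡ 2·4 + 3 (base 4). Lift 5: 13. −1: 12.
[1] 12 ≡ 2·5 + 2 (base 5). Lift 6: 14. −1: 13.
[2] 13 ≡ 2·6 + 1 (base 6). Lift 7: 15. −1: 14.
[3] 14 ≡ 2·7 (base 7). Lift 8: 16. −1: 15.
[4] 15 ≡ 8 + 7 (base 8). Lift 9: 16. −1: 15.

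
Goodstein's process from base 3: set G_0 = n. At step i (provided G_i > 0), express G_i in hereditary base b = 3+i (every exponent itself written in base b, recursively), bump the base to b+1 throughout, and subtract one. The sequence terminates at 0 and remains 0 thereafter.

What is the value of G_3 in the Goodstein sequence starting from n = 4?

[0] 4 ≡ 3 + 1 (base 3). Lift 4: 5. −1: 4.
[1] 4 ≡ 4 (base 4). Lift 5: 5. −1: 4.
[2] 4 ≡ 4 (base 5). Lift 6: 4. −1: 3.

3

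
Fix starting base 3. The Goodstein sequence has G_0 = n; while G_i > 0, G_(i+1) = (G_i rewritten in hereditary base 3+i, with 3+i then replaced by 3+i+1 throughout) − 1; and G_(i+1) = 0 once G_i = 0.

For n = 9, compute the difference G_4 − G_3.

9 —HB3→ 3^2 —bump→ 4^2 = 16 —(−1)→ 15
15 —HB4→ 3·4 + 3 —bump→ 3·5 + 3 = 18 —(−1)→ 17
17 —HB5→ 3·5 + 2 —bump→ 3·6 + 2 = 20 —(−1)→ 19
19 —HB6→ 3·6 + 1 —bump→ 3·7 + 1 = 22 —(−1)→ 21

2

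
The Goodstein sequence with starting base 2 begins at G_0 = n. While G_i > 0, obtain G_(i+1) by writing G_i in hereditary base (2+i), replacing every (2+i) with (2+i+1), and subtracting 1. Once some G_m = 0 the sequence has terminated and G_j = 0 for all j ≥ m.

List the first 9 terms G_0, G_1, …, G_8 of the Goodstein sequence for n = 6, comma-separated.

6, 29, 257, 3125, 46655, 98039, 187243, 332147, 555551

(0) 6|_2 = 2^2 + 2 ↦ 3^3 + 3|_3 = 30 ⇒ 29
(1) 29|_3 = 3^3 + 2 ↦ 4^4 + 2|_4 = 258 ⇒ 257
(2) 257|_4 = 4^4 + 1 ↦ 5^5 + 1|_5 = 3126 ⇒ 3125
(3) 3125|_5 = 5^5 ↦ 6^6|_6 = 46656 ⇒ 46655
(4) 46655|_6 = 5·6^5 + 5·6^4 + 5·6^3 + 5·6^2 + 5·6 + 5 ↦ 5·7^5 + 5·7^4 + 5·7^3 + 5·7^2 + 5·7 + 5|_7 = 98040 ⇒ 98039
(5) 98039|_7 = 5·7^5 + 5·7^4 + 5·7^3 + 5·7^2 + 5·7 + 4 ↦ 5·8^5 + 5·8^4 + 5·8^3 + 5·8^2 + 5·8 + 4|_8 = 187244 ⇒ 187243
(6) 187243|_8 = 5·8^5 + 5·8^4 + 5·8^3 + 5·8^2 + 5·8 + 3 ↦ 5·9^5 + 5·9^4 + 5·9^3 + 5·9^2 + 5·9 + 3|_9 = 332148 ⇒ 332147
(7) 332147|_9 = 5·9^5 + 5·9^4 + 5·9^3 + 5·9^2 + 5·9 + 2 ↦ 5·10^5 + 5·10^4 + 5·10^3 + 5·10^2 + 5·10 + 2|_10 = 555552 ⇒ 555551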